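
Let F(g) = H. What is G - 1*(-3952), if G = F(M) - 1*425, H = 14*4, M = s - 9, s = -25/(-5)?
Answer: 3583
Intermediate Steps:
s = 5 (s = -25*(-⅕) = 5)
M = -4 (M = 5 - 9 = -4)
H = 56
F(g) = 56
G = -369 (G = 56 - 1*425 = 56 - 425 = -369)
G - 1*(-3952) = -369 - 1*(-3952) = -369 + 3952 = 3583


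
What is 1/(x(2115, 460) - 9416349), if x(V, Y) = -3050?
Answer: -1/9419399 ≈ -1.0616e-7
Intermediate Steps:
1/(x(2115, 460) - 9416349) = 1/(-3050 - 9416349) = 1/(-9419399) = -1/9419399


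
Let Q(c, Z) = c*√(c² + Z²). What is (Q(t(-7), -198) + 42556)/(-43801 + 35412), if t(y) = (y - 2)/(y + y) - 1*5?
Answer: -42556/8389 + 61*√7687705/1644244 ≈ -4.9700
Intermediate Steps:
t(y) = -5 + (-2 + y)/(2*y) (t(y) = (-2 + y)/((2*y)) - 5 = (-2 + y)*(1/(2*y)) - 5 = (-2 + y)/(2*y) - 5 = -5 + (-2 + y)/(2*y))
Q(c, Z) = c*√(Z² + c²)
(Q(t(-7), -198) + 42556)/(-43801 + 35412) = ((-9/2 - 1/(-7))*√((-198)² + (-9/2 - 1/(-7))²) + 42556)/(-43801 + 35412) = ((-9/2 - 1*(-⅐))*√(39204 + (-9/2 - 1*(-⅐))²) + 42556)/(-8389) = ((-9/2 + ⅐)*√(39204 + (-9/2 + ⅐)²) + 42556)*(-1/8389) = (-61*√(39204 + (-61/14)²)/14 + 42556)*(-1/8389) = (-61*√(39204 + 3721/196)/14 + 42556)*(-1/8389) = (-61*√7687705/196 + 42556)*(-1/8389) = (42556 - 61*√7687705/196)*(-1/8389) = -42556/8389 + 61*√7687705/1644244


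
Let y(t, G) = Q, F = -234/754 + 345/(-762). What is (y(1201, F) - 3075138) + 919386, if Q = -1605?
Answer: -2157357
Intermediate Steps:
F = -5621/7366 (F = -234*1/754 + 345*(-1/762) = -9/29 - 115/254 = -5621/7366 ≈ -0.76310)
y(t, G) = -1605
(y(1201, F) - 3075138) + 919386 = (-1605 - 3075138) + 919386 = -3076743 + 919386 = -2157357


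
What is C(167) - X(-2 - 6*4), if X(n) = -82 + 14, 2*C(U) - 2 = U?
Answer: 305/2 ≈ 152.50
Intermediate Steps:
C(U) = 1 + U/2
X(n) = -68
C(167) - X(-2 - 6*4) = (1 + (½)*167) - 1*(-68) = (1 + 167/2) + 68 = 169/2 + 68 = 305/2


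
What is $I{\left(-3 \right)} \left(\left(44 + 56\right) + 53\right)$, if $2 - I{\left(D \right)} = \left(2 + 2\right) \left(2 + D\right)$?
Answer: $918$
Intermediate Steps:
$I{\left(D \right)} = -6 - 4 D$ ($I{\left(D \right)} = 2 - \left(2 + 2\right) \left(2 + D\right) = 2 - 4 \left(2 + D\right) = 2 - \left(8 + 4 D\right) = -6 - 4 D$)
$I{\left(-3 \right)} \left(\left(44 + 56\right) + 53\right) = \left(-6 - -12\right) \left(\left(44 + 56\right) + 53\right) = \left(-6 + 12\right) \left(100 + 53\right) = 6 \cdot 153 = 918$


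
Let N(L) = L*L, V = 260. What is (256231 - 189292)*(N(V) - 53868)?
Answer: 919206348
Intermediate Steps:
N(L) = L²
(256231 - 189292)*(N(V) - 53868) = (256231 - 189292)*(260² - 53868) = 66939*(67600 - 53868) = 66939*13732 = 919206348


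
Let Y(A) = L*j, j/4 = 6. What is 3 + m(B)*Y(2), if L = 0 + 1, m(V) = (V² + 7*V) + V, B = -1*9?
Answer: 219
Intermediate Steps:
B = -9
j = 24 (j = 4*6 = 24)
m(V) = V² + 8*V
L = 1
Y(A) = 24 (Y(A) = 1*24 = 24)
3 + m(B)*Y(2) = 3 - 9*(8 - 9)*24 = 3 - 9*(-1)*24 = 3 + 9*24 = 3 + 216 = 219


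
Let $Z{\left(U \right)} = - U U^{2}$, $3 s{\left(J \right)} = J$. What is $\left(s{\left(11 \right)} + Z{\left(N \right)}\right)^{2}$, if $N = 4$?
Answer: $\frac{32761}{9} \approx 3640.1$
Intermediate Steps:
$s{\left(J \right)} = \frac{J}{3}$
$Z{\left(U \right)} = - U^{3}$
$\left(s{\left(11 \right)} + Z{\left(N \right)}\right)^{2} = \left(\frac{1}{3} \cdot 11 - 4^{3}\right)^{2} = \left(\frac{11}{3} - 64\right)^{2} = \left(- \frac{181}{3}\right)^{2} = \frac{32761}{9}$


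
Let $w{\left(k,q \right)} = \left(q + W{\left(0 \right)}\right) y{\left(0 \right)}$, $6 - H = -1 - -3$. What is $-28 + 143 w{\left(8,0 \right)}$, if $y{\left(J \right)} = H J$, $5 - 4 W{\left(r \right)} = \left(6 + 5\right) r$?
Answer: $-28$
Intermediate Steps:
$H = 4$ ($H = 6 - \left(-1 - -3\right) = 6 - \left(-1 + 3\right) = 6 - 2 = 4$)
$W{\left(r \right)} = \frac{5}{4} - \frac{11 r}{4}$ ($W{\left(r \right)} = \frac{5}{4} - \frac{\left(6 + 5\right) r}{4} = \frac{5}{4} - \frac{11 r}{4}$)
$y{\left(J \right)} = 4 J$
$w{\left(k,q \right)} = 0$ ($w{\left(k,q \right)} = \left(q + \left(\frac{5}{4} - 0\right)\right) 4 \cdot 0 = \left(q + \left(\frac{5}{4} + 0\right)\right) 0 = \left(q + \frac{5}{4}\right) 0 = \left(\frac{5}{4} + q\right) 0 = 0$)
$-28 + 143 w{\left(8,0 \right)} = -28 + 143 \cdot 0 = -28 + 0 = -28$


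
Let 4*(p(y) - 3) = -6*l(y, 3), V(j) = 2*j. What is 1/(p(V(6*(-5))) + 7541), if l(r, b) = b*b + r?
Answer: 2/15241 ≈ 0.00013122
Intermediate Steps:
l(r, b) = r + b² (l(r, b) = b² + r = r + b²)
p(y) = -21/2 - 3*y/2 (p(y) = 3 + (-6*(y + 3²))/4 = 3 + (-6*(y + 9))/4 = 3 + (-6*(9 + y))/4 = 3 + (-54 - 6*y)/4 = 3 + (-27/2 - 3*y/2) = -21/2 - 3*y/2)
1/(p(V(6*(-5))) + 7541) = 1/((-21/2 - 3*6*(-5)) + 7541) = 1/((-21/2 - 3*(-30)) + 7541) = 1/((-21/2 - 3/2*(-60)) + 7541) = 1/((-21/2 + 90) + 7541) = 1/(159/2 + 7541) = 1/(15241/2) = 2/15241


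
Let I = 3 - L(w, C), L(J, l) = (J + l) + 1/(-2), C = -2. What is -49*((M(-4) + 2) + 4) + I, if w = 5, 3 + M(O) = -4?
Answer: 99/2 ≈ 49.500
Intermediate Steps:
M(O) = -7 (M(O) = -3 - 4 = -7)
L(J, l) = -1/2 + J + l (L(J, l) = (J + l) - 1/2 = -1/2 + J + l)
I = 1/2 (I = 3 - (-1/2 + 5 - 2) = 3 - 1*5/2 = 3 - 5/2 = 1/2 ≈ 0.50000)
-49*((M(-4) + 2) + 4) + I = -49*((-7 + 2) + 4) + 1/2 = -49*(-5 + 4) + 1/2 = -49*(-1) + 1/2 = 49 + 1/2 = 99/2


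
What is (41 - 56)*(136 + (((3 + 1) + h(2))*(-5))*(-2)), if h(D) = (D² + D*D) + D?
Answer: -4140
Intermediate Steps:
h(D) = D + 2*D² (h(D) = (D² + D²) + D = 2*D² + D = D + 2*D²)
(41 - 56)*(136 + (((3 + 1) + h(2))*(-5))*(-2)) = (41 - 56)*(136 + (((3 + 1) + 2*(1 + 2*2))*(-5))*(-2)) = -15*(136 + ((4 + 2*(1 + 4))*(-5))*(-2)) = -15*(136 + ((4 + 2*5)*(-5))*(-2)) = -15*(136 + ((4 + 10)*(-5))*(-2)) = -15*(136 + (14*(-5))*(-2)) = -15*(136 - 70*(-2)) = -15*(136 + 140) = -15*276 = -4140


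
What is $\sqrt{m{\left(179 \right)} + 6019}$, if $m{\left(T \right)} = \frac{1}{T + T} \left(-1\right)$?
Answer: $\frac{\sqrt{771418758}}{358} \approx 77.582$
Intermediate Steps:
$m{\left(T \right)} = - \frac{1}{2 T}$ ($m{\left(T \right)} = \frac{1}{2 T} \left(-1\right) = - \frac{1}{2 T}$)
$\sqrt{m{\left(179 \right)} + 6019} = \sqrt{- \frac{1}{2 \cdot 179} + 6019} = \sqrt{\left(- \frac{1}{2}\right) \frac{1}{179} + 6019} = \sqrt{- \frac{1}{358} + 6019} = \sqrt{\frac{2154801}{358}} = \frac{\sqrt{771418758}}{358}$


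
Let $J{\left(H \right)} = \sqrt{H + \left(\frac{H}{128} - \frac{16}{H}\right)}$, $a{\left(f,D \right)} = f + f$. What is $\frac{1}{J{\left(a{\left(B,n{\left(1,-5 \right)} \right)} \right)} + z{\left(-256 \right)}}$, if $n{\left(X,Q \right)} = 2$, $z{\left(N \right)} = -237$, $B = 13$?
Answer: $- \frac{197184}{46711319} - \frac{8 \sqrt{276757}}{46711319} \approx -0.0043114$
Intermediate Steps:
$a{\left(f,D \right)} = 2 f$
$J{\left(H \right)} = \sqrt{- \frac{16}{H} + \frac{129 H}{128}}$ ($J{\left(H \right)} = \sqrt{H + \left(H \frac{1}{128} - \frac{16}{H}\right)} = \sqrt{H + \left(\frac{H}{128} - \frac{16}{H}\right)} = \sqrt{H + \left(- \frac{16}{H} + \frac{H}{128}\right)} = \sqrt{- \frac{16}{H} + \frac{129 H}{128}}$)
$\frac{1}{J{\left(a{\left(B,n{\left(1,-5 \right)} \right)} \right)} + z{\left(-256 \right)}} = \frac{1}{\frac{\sqrt{- \frac{4096}{2 \cdot 13} + 258 \cdot 2 \cdot 13}}{16} - 237} = \frac{1}{\frac{\sqrt{- \frac{4096}{26} + 258 \cdot 26}}{16} - 237} = \frac{1}{\frac{\sqrt{\left(-4096\right) \frac{1}{26} + 6708}}{16} - 237} = \frac{1}{\frac{\sqrt{- \frac{2048}{13} + 6708}}{16} - 237} = \frac{1}{\frac{\sqrt{\frac{85156}{13}}}{16} - 237} = \frac{1}{\frac{\frac{2}{13} \sqrt{276757}}{16} - 237} = \frac{1}{\frac{\sqrt{276757}}{104} - 237} = \frac{1}{-237 + \frac{\sqrt{276757}}{104}}$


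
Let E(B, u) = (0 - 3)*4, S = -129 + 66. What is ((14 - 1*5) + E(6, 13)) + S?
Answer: -66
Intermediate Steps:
S = -63
E(B, u) = -12 (E(B, u) = -3*4 = -12)
((14 - 1*5) + E(6, 13)) + S = ((14 - 1*5) - 12) - 63 = ((14 - 5) - 12) - 63 = (9 - 12) - 63 = -3 - 63 = -66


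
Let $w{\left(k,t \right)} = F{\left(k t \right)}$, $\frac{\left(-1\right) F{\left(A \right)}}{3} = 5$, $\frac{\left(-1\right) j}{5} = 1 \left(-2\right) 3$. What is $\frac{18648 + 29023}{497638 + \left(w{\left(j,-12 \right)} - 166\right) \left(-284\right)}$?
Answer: $\frac{3667}{42234} \approx 0.086826$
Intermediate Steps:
$j = 30$ ($j = - 5 \cdot 1 \left(-2\right) 3 = - 5 \left(\left(-2\right) 3\right) = \left(-5\right) \left(-6\right) = 30$)
$F{\left(A \right)} = -15$ ($F{\left(A \right)} = \left(-3\right) 5 = -15$)
$w{\left(k,t \right)} = -15$
$\frac{18648 + 29023}{497638 + \left(w{\left(j,-12 \right)} - 166\right) \left(-284\right)} = \frac{18648 + 29023}{497638 + \left(-15 - 166\right) \left(-284\right)} = \frac{47671}{497638 - -51404} = \frac{47671}{497638 + 51404} = \frac{47671}{549042} = 47671 \cdot \frac{1}{549042} = \frac{3667}{42234}$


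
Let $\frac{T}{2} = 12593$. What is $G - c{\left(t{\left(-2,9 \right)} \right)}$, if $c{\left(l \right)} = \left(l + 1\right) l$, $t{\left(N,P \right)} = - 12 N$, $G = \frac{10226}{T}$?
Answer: $- \frac{7550687}{12593} \approx -599.59$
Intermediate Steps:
$T = 25186$ ($T = 2 \cdot 12593 = 25186$)
$G = \frac{5113}{12593}$ ($G = \frac{10226}{25186} = 10226 \cdot \frac{1}{25186} = \frac{5113}{12593} \approx 0.40602$)
$c{\left(l \right)} = l \left(1 + l\right)$ ($c{\left(l \right)} = \left(1 + l\right) l = l \left(1 + l\right)$)
$G - c{\left(t{\left(-2,9 \right)} \right)} = \frac{5113}{12593} - \left(-12\right) \left(-2\right) \left(1 - -24\right) = \frac{5113}{12593} - 24 \left(1 + 24\right) = \frac{5113}{12593} - 24 \cdot 25 = \frac{5113}{12593} - 600 = - \frac{7550687}{12593}$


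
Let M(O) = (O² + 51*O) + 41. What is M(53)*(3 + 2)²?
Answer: 138825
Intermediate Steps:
M(O) = 41 + O² + 51*O
M(53)*(3 + 2)² = (41 + 53² + 51*53)*(3 + 2)² = (41 + 2809 + 2703)*5² = 5553*25 = 138825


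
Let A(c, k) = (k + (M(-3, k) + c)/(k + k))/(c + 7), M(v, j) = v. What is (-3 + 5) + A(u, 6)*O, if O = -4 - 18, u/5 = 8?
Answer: -635/282 ≈ -2.2518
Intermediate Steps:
u = 40 (u = 5*8 = 40)
A(c, k) = (k + (-3 + c)/(2*k))/(7 + c) (A(c, k) = (k + (-3 + c)/(k + k))/(c + 7) = (k + (-3 + c)/((2*k)))/(7 + c) = (k + (-3 + c)*(1/(2*k)))/(7 + c) = (k + (-3 + c)/(2*k))/(7 + c))
O = -22
(-3 + 5) + A(u, 6)*O = (-3 + 5) + ((1/2)*(-3 + 40 + 2*6**2)/(6*(7 + 40)))*(-22) = 2 + ((1/2)*(1/6)*(-3 + 40 + 2*36)/47)*(-22) = 2 + ((1/2)*(1/6)*(1/47)*(-3 + 40 + 72))*(-22) = 2 + ((1/2)*(1/6)*(1/47)*109)*(-22) = 2 + (109/564)*(-22) = 2 - 1199/282 = -635/282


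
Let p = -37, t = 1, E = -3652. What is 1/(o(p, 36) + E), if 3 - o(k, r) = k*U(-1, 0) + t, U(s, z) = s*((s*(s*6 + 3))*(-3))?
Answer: -1/3317 ≈ -0.00030148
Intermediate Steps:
U(s, z) = -3*s²*(3 + 6*s) (U(s, z) = s*((s*(6*s + 3))*(-3)) = s*((s*(3 + 6*s))*(-3)) = s*(-3*s*(3 + 6*s)) = -3*s²*(3 + 6*s))
o(k, r) = 2 - 9*k (o(k, r) = 3 - (k*((-1)²*(-9 - 18*(-1))) + 1) = 3 - (k*(1*(-9 + 18)) + 1) = 3 - (k*(1*9) + 1) = 3 - (k*9 + 1) = 3 - (9*k + 1) = 3 - (1 + 9*k) = 3 + (-1 - 9*k) = 2 - 9*k)
1/(o(p, 36) + E) = 1/((2 - 9*(-37)) - 3652) = 1/((2 + 333) - 3652) = 1/(335 - 3652) = 1/(-3317) = -1/3317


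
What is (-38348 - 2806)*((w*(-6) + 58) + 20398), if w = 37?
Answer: -832710036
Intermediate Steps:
(-38348 - 2806)*((w*(-6) + 58) + 20398) = (-38348 - 2806)*((37*(-6) + 58) + 20398) = -41154*((-222 + 58) + 20398) = -41154*(-164 + 20398) = -41154*20234 = -832710036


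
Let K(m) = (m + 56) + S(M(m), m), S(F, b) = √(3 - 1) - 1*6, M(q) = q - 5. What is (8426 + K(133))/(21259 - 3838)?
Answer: 8609/17421 + √2/17421 ≈ 0.49426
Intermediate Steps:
M(q) = -5 + q
S(F, b) = -6 + √2 (S(F, b) = √2 - 6 = -6 + √2)
K(m) = 50 + m + √2 (K(m) = (m + 56) + (-6 + √2) = (56 + m) + (-6 + √2) = 50 + m + √2)
(8426 + K(133))/(21259 - 3838) = (8426 + (50 + 133 + √2))/(21259 - 3838) = (8426 + (183 + √2))/17421 = (8609 + √2)*(1/17421) = 8609/17421 + √2/17421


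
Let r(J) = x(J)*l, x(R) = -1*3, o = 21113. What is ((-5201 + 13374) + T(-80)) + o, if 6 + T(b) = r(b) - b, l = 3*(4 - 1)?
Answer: 29333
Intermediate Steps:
x(R) = -3
l = 9 (l = 3*3 = 9)
r(J) = -27 (r(J) = -3*9 = -27)
T(b) = -33 - b (T(b) = -6 + (-27 - b) = -33 - b)
((-5201 + 13374) + T(-80)) + o = ((-5201 + 13374) + (-33 - 1*(-80))) + 21113 = (8173 + (-33 + 80)) + 21113 = (8173 + 47) + 21113 = 8220 + 21113 = 29333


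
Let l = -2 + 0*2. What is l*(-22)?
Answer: 44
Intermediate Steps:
l = -2 (l = -2 + 0 = -2)
l*(-22) = -2*(-22) = 44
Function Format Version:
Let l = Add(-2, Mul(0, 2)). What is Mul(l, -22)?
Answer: 44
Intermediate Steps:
l = -2 (l = Add(-2, 0) = -2)
Mul(l, -22) = Mul(-2, -22) = 44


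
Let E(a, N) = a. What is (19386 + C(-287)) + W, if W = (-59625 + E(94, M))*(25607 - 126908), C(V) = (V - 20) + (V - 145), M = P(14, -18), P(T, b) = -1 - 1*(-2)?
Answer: 6030568478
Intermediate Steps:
P(T, b) = 1 (P(T, b) = -1 + 2 = 1)
M = 1
C(V) = -165 + 2*V (C(V) = (-20 + V) + (-145 + V) = -165 + 2*V)
W = 6030549831 (W = (-59625 + 94)*(25607 - 126908) = -59531*(-101301) = 6030549831)
(19386 + C(-287)) + W = (19386 + (-165 + 2*(-287))) + 6030549831 = (19386 + (-165 - 574)) + 6030549831 = (19386 - 739) + 6030549831 = 18647 + 6030549831 = 6030568478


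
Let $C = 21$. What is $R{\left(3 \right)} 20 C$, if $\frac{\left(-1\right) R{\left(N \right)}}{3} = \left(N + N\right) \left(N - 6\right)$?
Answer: $22680$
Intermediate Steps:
$R{\left(N \right)} = - 6 N \left(-6 + N\right)$ ($R{\left(N \right)} = - 3 \left(N + N\right) \left(N - 6\right) = - 3 \cdot 2 N \left(-6 + N\right) = - 6 N \left(-6 + N\right)$)
$R{\left(3 \right)} 20 C = 6 \cdot 3 \left(6 - 3\right) 20 \cdot 21 = 6 \cdot 3 \cdot 3 \cdot 20 \cdot 21 = 54 \cdot 20 \cdot 21 = 1080 \cdot 21 = 22680$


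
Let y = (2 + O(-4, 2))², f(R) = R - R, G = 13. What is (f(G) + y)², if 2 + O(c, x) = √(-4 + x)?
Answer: 4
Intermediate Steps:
O(c, x) = -2 + √(-4 + x)
f(R) = 0
y = -2 (y = (2 + (-2 + √(-4 + 2)))² = (2 + (-2 + √(-2)))² = (2 + (-2 + I*√2))² = (I*√2)² = -2)
(f(G) + y)² = (0 - 2)² = (-2)² = 4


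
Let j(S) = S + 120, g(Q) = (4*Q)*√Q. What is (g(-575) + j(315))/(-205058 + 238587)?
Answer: 435/33529 - 11500*I*√23/33529 ≈ 0.012974 - 1.6449*I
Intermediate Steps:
g(Q) = 4*Q^(3/2)
j(S) = 120 + S
(g(-575) + j(315))/(-205058 + 238587) = (4*(-575)^(3/2) + (120 + 315))/(-205058 + 238587) = (4*(-2875*I*√23) + 435)/33529 = (-11500*I*√23 + 435)*(1/33529) = (435 - 11500*I*√23)*(1/33529) = 435/33529 - 11500*I*√23/33529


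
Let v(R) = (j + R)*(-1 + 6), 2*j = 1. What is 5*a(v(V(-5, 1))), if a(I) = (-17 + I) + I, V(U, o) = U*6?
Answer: -1560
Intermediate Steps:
j = 1/2 (j = (1/2)*1 = 1/2 ≈ 0.50000)
V(U, o) = 6*U
v(R) = 5/2 + 5*R (v(R) = (1/2 + R)*(-1 + 6) = (1/2 + R)*5 = 5/2 + 5*R)
a(I) = -17 + 2*I
5*a(v(V(-5, 1))) = 5*(-17 + 2*(5/2 + 5*(6*(-5)))) = 5*(-17 + 2*(5/2 + 5*(-30))) = 5*(-17 + 2*(5/2 - 150)) = 5*(-17 + 2*(-295/2)) = 5*(-17 - 295) = 5*(-312) = -1560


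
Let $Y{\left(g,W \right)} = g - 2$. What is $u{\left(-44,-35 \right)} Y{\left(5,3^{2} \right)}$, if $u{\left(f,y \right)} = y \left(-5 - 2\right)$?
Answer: $735$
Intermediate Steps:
$Y{\left(g,W \right)} = -2 + g$
$u{\left(f,y \right)} = - 7 y$ ($u{\left(f,y \right)} = y \left(-7\right) = - 7 y$)
$u{\left(-44,-35 \right)} Y{\left(5,3^{2} \right)} = \left(-7\right) \left(-35\right) \left(-2 + 5\right) = 245 \cdot 3 = 735$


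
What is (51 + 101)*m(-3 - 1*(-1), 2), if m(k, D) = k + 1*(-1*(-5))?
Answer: 456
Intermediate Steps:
m(k, D) = 5 + k (m(k, D) = k + 1*5 = k + 5 = 5 + k)
(51 + 101)*m(-3 - 1*(-1), 2) = (51 + 101)*(5 + (-3 - 1*(-1))) = 152*(5 + (-3 + 1)) = 152*(5 - 2) = 152*3 = 456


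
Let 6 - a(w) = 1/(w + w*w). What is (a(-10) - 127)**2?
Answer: 118613881/8100 ≈ 14644.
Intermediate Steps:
a(w) = 6 - 1/(w + w**2) (a(w) = 6 - 1/(w + w*w) = 6 - 1/(w + w**2))
(a(-10) - 127)**2 = ((-1 + 6*(-10) + 6*(-10)**2)/((-10)*(1 - 10)) - 127)**2 = (-1/10*(-1 - 60 + 6*100)/(-9) - 127)**2 = (-1/10*(-1/9)*(-1 - 60 + 600) - 127)**2 = (-1/10*(-1/9)*539 - 127)**2 = (539/90 - 127)**2 = (-10891/90)**2 = 118613881/8100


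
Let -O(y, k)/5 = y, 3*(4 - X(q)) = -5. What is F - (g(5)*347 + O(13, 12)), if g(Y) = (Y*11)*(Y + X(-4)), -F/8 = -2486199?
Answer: 59058251/3 ≈ 1.9686e+7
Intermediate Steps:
F = 19889592 (F = -8*(-2486199) = 19889592)
X(q) = 17/3 (X(q) = 4 - ⅓*(-5) = 4 + 5/3 = 17/3)
O(y, k) = -5*y
g(Y) = 11*Y*(17/3 + Y) (g(Y) = (Y*11)*(Y + 17/3) = (11*Y)*(17/3 + Y) = 11*Y*(17/3 + Y))
F - (g(5)*347 + O(13, 12)) = 19889592 - (((11/3)*5*(17 + 3*5))*347 - 5*13) = 19889592 - (((11/3)*5*(17 + 15))*347 - 65) = 19889592 - (((11/3)*5*32)*347 - 65) = 19889592 - ((1760/3)*347 - 65) = 19889592 - (610720/3 - 65) = 19889592 - 1*610525/3 = 19889592 - 610525/3 = 59058251/3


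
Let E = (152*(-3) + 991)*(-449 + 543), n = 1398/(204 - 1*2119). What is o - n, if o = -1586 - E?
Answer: -99341142/1915 ≈ -51875.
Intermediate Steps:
n = -1398/1915 (n = 1398/(204 - 2119) = 1398/(-1915) = 1398*(-1/1915) = -1398/1915 ≈ -0.73003)
E = 50290 (E = (-456 + 991)*94 = 535*94 = 50290)
o = -51876 (o = -1586 - 1*50290 = -1586 - 50290 = -51876)
o - n = -51876 - 1*(-1398/1915) = -51876 + 1398/1915 = -99341142/1915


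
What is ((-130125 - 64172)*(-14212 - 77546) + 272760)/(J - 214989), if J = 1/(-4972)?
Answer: -88643684277192/1068925309 ≈ -82928.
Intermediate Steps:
J = -1/4972 ≈ -0.00020113
((-130125 - 64172)*(-14212 - 77546) + 272760)/(J - 214989) = ((-130125 - 64172)*(-14212 - 77546) + 272760)/(-1/4972 - 214989) = (-194297*(-91758) + 272760)/(-1068925309/4972) = (17828304126 + 272760)*(-4972/1068925309) = 17828576886*(-4972/1068925309) = -88643684277192/1068925309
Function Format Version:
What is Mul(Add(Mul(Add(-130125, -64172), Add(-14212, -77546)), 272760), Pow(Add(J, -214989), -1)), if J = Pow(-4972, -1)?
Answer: Rational(-88643684277192, 1068925309) ≈ -82928.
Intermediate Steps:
J = Rational(-1, 4972) ≈ -0.00020113
Mul(Add(Mul(Add(-130125, -64172), Add(-14212, -77546)), 272760), Pow(Add(J, -214989), -1)) = Mul(Add(Mul(Add(-130125, -64172), Add(-14212, -77546)), 272760), Pow(Add(Rational(-1, 4972), -214989), -1)) = Mul(Add(Mul(-194297, -91758), 272760), Pow(Rational(-1068925309, 4972), -1)) = Mul(Add(17828304126, 272760), Rational(-4972, 1068925309)) = Mul(17828576886, Rational(-4972, 1068925309)) = Rational(-88643684277192, 1068925309)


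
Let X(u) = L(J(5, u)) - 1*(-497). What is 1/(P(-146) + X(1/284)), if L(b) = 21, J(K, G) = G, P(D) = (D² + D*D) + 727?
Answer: 1/43877 ≈ 2.2791e-5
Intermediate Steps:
P(D) = 727 + 2*D² (P(D) = (D² + D²) + 727 = 2*D² + 727 = 727 + 2*D²)
X(u) = 518 (X(u) = 21 - 1*(-497) = 21 + 497 = 518)
1/(P(-146) + X(1/284)) = 1/((727 + 2*(-146)²) + 518) = 1/((727 + 2*21316) + 518) = 1/((727 + 42632) + 518) = 1/(43359 + 518) = 1/43877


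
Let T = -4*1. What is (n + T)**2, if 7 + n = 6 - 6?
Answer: 121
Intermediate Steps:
n = -7 (n = -7 + (6 - 6) = -7 + 0 = -7)
T = -4
(n + T)**2 = (-7 - 4)**2 = (-11)**2 = 121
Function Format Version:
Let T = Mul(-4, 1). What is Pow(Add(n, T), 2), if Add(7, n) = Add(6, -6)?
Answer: 121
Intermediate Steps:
n = -7 (n = Add(-7, Add(6, -6)) = Add(-7, 0) = -7)
T = -4
Pow(Add(n, T), 2) = Pow(Add(-7, -4), 2) = Pow(-11, 2) = 121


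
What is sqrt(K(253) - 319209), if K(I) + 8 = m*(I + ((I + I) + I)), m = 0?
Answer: I*sqrt(319217) ≈ 564.99*I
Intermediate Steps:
K(I) = -8 (K(I) = -8 + 0*(I + ((I + I) + I)) = -8 + 0*(I + (2*I + I)) = -8 + 0*(I + 3*I) = -8 + 0*(4*I) = -8 + 0 = -8)
sqrt(K(253) - 319209) = sqrt(-8 - 319209) = sqrt(-319217) = I*sqrt(319217)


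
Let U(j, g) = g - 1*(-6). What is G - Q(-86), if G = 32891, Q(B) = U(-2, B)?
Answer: 32971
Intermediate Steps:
U(j, g) = 6 + g (U(j, g) = g + 6 = 6 + g)
Q(B) = 6 + B
G - Q(-86) = 32891 - (6 - 86) = 32891 - 1*(-80) = 32891 + 80 = 32971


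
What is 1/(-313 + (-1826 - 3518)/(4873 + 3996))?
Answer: -8869/2781341 ≈ -0.0031887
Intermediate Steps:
1/(-313 + (-1826 - 3518)/(4873 + 3996)) = 1/(-313 - 5344/8869) = 1/(-2781341/8869) = -8869/2781341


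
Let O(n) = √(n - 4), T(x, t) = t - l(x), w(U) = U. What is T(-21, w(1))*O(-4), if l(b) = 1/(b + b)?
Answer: 43*I*√2/21 ≈ 2.8958*I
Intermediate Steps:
l(b) = 1/(2*b)
T(x, t) = t - 1/(2*x)
O(n) = √(-4 + n)
T(-21, w(1))*O(-4) = (1 - ½/(-21))*√(-4 - 4) = (1 - ½*(-1/21))*√(-8) = (1 + 1/42)*(2*I*√2) = 43*(2*I*√2)/42 = 43*I*√2/21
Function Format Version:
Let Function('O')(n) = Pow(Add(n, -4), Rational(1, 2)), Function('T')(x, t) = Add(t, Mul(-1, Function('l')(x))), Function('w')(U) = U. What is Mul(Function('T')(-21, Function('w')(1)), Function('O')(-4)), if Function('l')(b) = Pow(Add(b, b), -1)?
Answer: Mul(Rational(43, 21), I, Pow(2, Rational(1, 2))) ≈ Mul(2.8958, I)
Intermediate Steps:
Function('l')(b) = Mul(Rational(1, 2), Pow(b, -1)) (Function('l')(b) = Pow(Mul(2, b), -1) = Mul(Rational(1, 2), Pow(b, -1)))
Function('T')(x, t) = Add(t, Mul(Rational(-1, 2), Pow(x, -1))) (Function('T')(x, t) = Add(t, Mul(-1, Mul(Rational(1, 2), Pow(x, -1)))) = Add(t, Mul(Rational(-1, 2), Pow(x, -1))))
Function('O')(n) = Pow(Add(-4, n), Rational(1, 2))
Mul(Function('T')(-21, Function('w')(1)), Function('O')(-4)) = Mul(Add(1, Mul(Rational(-1, 2), Pow(-21, -1))), Pow(Add(-4, -4), Rational(1, 2))) = Mul(Add(1, Mul(Rational(-1, 2), Rational(-1, 21))), Pow(-8, Rational(1, 2))) = Mul(Add(1, Rational(1, 42)), Mul(2, I, Pow(2, Rational(1, 2)))) = Mul(Rational(43, 42), Mul(2, I, Pow(2, Rational(1, 2)))) = Mul(Rational(43, 21), I, Pow(2, Rational(1, 2)))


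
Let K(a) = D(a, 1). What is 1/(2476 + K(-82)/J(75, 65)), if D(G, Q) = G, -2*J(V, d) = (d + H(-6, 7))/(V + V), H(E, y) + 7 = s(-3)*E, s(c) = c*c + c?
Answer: 11/39536 ≈ 0.00027823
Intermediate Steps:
s(c) = c + c² (s(c) = c² + c = c + c²)
H(E, y) = -7 + 6*E (H(E, y) = -7 + (-3*(1 - 3))*E = -7 + (-3*(-2))*E = -7 + 6*E)
J(V, d) = -(-43 + d)/(4*V) (J(V, d) = -(d + (-7 + 6*(-6)))/(2*(V + V)) = -(d + (-7 - 36))/(2*(2*V)) = -(d - 43)*1/(2*V)/2 = -(-43 + d)*1/(2*V)/2 = -(-43 + d)/(4*V))
K(a) = a
1/(2476 + K(-82)/J(75, 65)) = 1/(2476 - 82*300/(43 - 1*65)) = 1/(2476 - 82*300/(43 - 65)) = 1/(2476 - 82/((¼)*(1/75)*(-22))) = 1/(2476 - 82/(-11/150)) = 1/(2476 - 82*(-150/11)) = 1/(2476 + 12300/11) = 1/(39536/11) = 11/39536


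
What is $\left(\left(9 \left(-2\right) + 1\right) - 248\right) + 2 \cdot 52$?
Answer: $-161$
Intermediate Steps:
$\left(\left(9 \left(-2\right) + 1\right) - 248\right) + 2 \cdot 52 = \left(\left(-18 + 1\right) - 248\right) + 104 = \left(-17 - 248\right) + 104 = -265 + 104 = -161$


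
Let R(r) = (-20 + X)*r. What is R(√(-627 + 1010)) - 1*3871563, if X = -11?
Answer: -3871563 - 31*√383 ≈ -3.8722e+6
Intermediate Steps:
R(r) = -31*r (R(r) = (-20 - 11)*r = -31*r)
R(√(-627 + 1010)) - 1*3871563 = -31*√(-627 + 1010) - 1*3871563 = -31*√383 - 3871563 = -3871563 - 31*√383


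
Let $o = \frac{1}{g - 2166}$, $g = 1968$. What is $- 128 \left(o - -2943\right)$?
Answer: $- \frac{37293632}{99} \approx -3.767 \cdot 10^{5}$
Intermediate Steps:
$o = - \frac{1}{198}$ ($o = \frac{1}{1968 - 2166} = \frac{1}{-198} = - \frac{1}{198} \approx -0.0050505$)
$- 128 \left(o - -2943\right) = - 128 \left(- \frac{1}{198} - -2943\right) = - 128 \left(- \frac{1}{198} + 2943\right) = \left(-128\right) \frac{582713}{198} = - \frac{37293632}{99}$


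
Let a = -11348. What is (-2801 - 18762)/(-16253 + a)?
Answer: 21563/27601 ≈ 0.78124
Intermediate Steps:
(-2801 - 18762)/(-16253 + a) = (-2801 - 18762)/(-16253 - 11348) = -21563/(-27601) = -21563*(-1/27601) = 21563/27601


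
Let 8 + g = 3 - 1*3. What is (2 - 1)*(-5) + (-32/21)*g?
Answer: 151/21 ≈ 7.1905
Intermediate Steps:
g = -8 (g = -8 + (3 - 1*3) = -8 + (3 - 3) = -8 + 0 = -8)
(2 - 1)*(-5) + (-32/21)*g = (2 - 1)*(-5) - 32/21*(-8) = 1*(-5) - 32*1/21*(-8) = -5 - 32/21*(-8) = -5 + 256/21 = 151/21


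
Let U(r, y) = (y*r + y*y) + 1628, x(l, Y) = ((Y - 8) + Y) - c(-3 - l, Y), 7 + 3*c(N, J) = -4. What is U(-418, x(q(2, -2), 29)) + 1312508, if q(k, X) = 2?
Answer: 11651251/9 ≈ 1.2946e+6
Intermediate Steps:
c(N, J) = -11/3 (c(N, J) = -7/3 + (⅓)*(-4) = -7/3 - 4/3 = -11/3)
x(l, Y) = -13/3 + 2*Y (x(l, Y) = ((Y - 8) + Y) - 1*(-11/3) = ((-8 + Y) + Y) + 11/3 = (-8 + 2*Y) + 11/3 = -13/3 + 2*Y)
U(r, y) = 1628 + y² + r*y (U(r, y) = (r*y + y²) + 1628 = (y² + r*y) + 1628 = 1628 + y² + r*y)
U(-418, x(q(2, -2), 29)) + 1312508 = (1628 + (-13/3 + 2*29)² - 418*(-13/3 + 2*29)) + 1312508 = (1628 + (-13/3 + 58)² - 418*(-13/3 + 58)) + 1312508 = (1628 + (161/3)² - 418*161/3) + 1312508 = (1628 + 25921/9 - 67298/3) + 1312508 = -161321/9 + 1312508 = 11651251/9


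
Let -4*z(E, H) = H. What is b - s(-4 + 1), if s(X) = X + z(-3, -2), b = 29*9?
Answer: 527/2 ≈ 263.50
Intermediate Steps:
z(E, H) = -H/4
b = 261
s(X) = ½ + X (s(X) = X - ¼*(-2) = X + ½ = ½ + X)
b - s(-4 + 1) = 261 - (½ + (-4 + 1)) = 261 - (½ - 3) = 261 - 1*(-5/2) = 261 + 5/2 = 527/2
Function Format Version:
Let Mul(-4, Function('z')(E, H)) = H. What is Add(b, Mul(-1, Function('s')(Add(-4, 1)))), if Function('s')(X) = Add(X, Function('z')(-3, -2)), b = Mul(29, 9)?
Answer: Rational(527, 2) ≈ 263.50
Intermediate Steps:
Function('z')(E, H) = Mul(Rational(-1, 4), H)
b = 261
Function('s')(X) = Add(Rational(1, 2), X) (Function('s')(X) = Add(X, Mul(Rational(-1, 4), -2)) = Add(X, Rational(1, 2)) = Add(Rational(1, 2), X))
Add(b, Mul(-1, Function('s')(Add(-4, 1)))) = Add(261, Mul(-1, Add(Rational(1, 2), Add(-4, 1)))) = Add(261, Mul(-1, Add(Rational(1, 2), -3))) = Add(261, Mul(-1, Rational(-5, 2))) = Add(261, Rational(5, 2)) = Rational(527, 2)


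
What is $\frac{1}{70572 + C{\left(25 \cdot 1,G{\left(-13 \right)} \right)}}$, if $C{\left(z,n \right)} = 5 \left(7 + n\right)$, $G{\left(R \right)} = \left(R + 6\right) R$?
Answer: $\frac{1}{71062} \approx 1.4072 \cdot 10^{-5}$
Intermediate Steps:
$G{\left(R \right)} = R \left(6 + R\right)$ ($G{\left(R \right)} = \left(6 + R\right) R = R \left(6 + R\right)$)
$C{\left(z,n \right)} = 35 + 5 n$
$\frac{1}{70572 + C{\left(25 \cdot 1,G{\left(-13 \right)} \right)}} = \frac{1}{70572 + \left(35 + 5 \left(- 13 \left(6 - 13\right)\right)\right)} = \frac{1}{70572 + \left(35 + 5 \left(\left(-13\right) \left(-7\right)\right)\right)} = \frac{1}{70572 + \left(35 + 5 \cdot 91\right)} = \frac{1}{70572 + \left(35 + 455\right)} = \frac{1}{70572 + 490} = \frac{1}{71062}$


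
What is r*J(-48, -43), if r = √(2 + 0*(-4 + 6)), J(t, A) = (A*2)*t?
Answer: 4128*√2 ≈ 5837.9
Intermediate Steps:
J(t, A) = 2*A*t (J(t, A) = (2*A)*t = 2*A*t)
r = √2 (r = √(2 + 0*2) = √(2 + 0) = √2 ≈ 1.4142)
r*J(-48, -43) = √2*(2*(-43)*(-48)) = √2*4128 = 4128*√2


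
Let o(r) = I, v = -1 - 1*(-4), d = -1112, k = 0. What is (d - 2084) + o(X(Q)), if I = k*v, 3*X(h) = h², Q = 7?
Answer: -3196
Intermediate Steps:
X(h) = h²/3
v = 3 (v = -1 + 4 = 3)
I = 0 (I = 0*3 = 0)
o(r) = 0
(d - 2084) + o(X(Q)) = (-1112 - 2084) + 0 = -3196 + 0 = -3196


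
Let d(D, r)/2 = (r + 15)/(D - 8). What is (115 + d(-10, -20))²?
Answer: 1081600/81 ≈ 13353.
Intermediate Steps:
d(D, r) = 2*(15 + r)/(-8 + D) (d(D, r) = 2*((r + 15)/(D - 8)) = 2*((15 + r)/(-8 + D)) = 2*(15 + r)/(-8 + D))
(115 + d(-10, -20))² = (115 + 2*(15 - 20)/(-8 - 10))² = (115 + 2*(-5)/(-18))² = (115 + 2*(-1/18)*(-5))² = (115 + 5/9)² = (1040/9)² = 1081600/81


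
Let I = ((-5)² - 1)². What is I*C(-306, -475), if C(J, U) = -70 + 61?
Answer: -5184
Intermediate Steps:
C(J, U) = -9
I = 576 (I = (25 - 1)² = 24² = 576)
I*C(-306, -475) = 576*(-9) = -5184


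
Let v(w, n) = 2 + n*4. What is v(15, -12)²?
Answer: 2116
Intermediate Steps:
v(w, n) = 2 + 4*n
v(15, -12)² = (2 + 4*(-12))² = (2 - 48)² = (-46)² = 2116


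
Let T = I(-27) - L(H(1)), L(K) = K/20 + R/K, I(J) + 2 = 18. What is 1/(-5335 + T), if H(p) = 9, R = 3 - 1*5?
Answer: -180/957461 ≈ -0.00018800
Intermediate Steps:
R = -2 (R = 3 - 5 = -2)
I(J) = 16 (I(J) = -2 + 18 = 16)
L(K) = -2/K + K/20 (L(K) = K/20 - 2/K = -2/K + K/20)
T = 2839/180 (T = 16 - (-2/9 + (1/20)*9) = 16 - (-2*⅑ + 9/20) = 16 - (-2/9 + 9/20) = 16 - 1*41/180 = 16 - 41/180 = 2839/180 ≈ 15.772)
1/(-5335 + T) = 1/(-5335 + 2839/180) = 1/(-957461/180) = -180/957461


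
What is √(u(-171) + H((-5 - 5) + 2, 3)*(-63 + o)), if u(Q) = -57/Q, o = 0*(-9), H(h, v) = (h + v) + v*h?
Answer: √16446/3 ≈ 42.747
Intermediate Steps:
H(h, v) = h + v + h*v (H(h, v) = (h + v) + h*v = h + v + h*v)
o = 0
√(u(-171) + H((-5 - 5) + 2, 3)*(-63 + o)) = √(-57/(-171) + (((-5 - 5) + 2) + 3 + ((-5 - 5) + 2)*3)*(-63 + 0)) = √(-57*(-1/171) + ((-10 + 2) + 3 + (-10 + 2)*3)*(-63)) = √(⅓ + (-8 + 3 - 8*3)*(-63)) = √(⅓ + (-8 + 3 - 24)*(-63)) = √(⅓ - 29*(-63)) = √(⅓ + 1827) = √(5482/3) = √16446/3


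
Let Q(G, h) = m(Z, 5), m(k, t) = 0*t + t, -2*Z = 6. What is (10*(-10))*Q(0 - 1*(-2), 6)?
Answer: -500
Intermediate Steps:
Z = -3 (Z = -1/2*6 = -3)
m(k, t) = t (m(k, t) = 0 + t = t)
Q(G, h) = 5
(10*(-10))*Q(0 - 1*(-2), 6) = (10*(-10))*5 = -100*5 = -500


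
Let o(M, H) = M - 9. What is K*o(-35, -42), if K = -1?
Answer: 44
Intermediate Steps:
o(M, H) = -9 + M
K*o(-35, -42) = -(-9 - 35) = -1*(-44) = 44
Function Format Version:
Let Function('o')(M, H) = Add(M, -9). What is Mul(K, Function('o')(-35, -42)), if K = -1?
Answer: 44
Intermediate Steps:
Function('o')(M, H) = Add(-9, M)
Mul(K, Function('o')(-35, -42)) = Mul(-1, Add(-9, -35)) = Mul(-1, -44) = 44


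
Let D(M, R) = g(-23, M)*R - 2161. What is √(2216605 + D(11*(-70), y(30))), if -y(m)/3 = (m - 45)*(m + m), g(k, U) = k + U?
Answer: 8*√1146 ≈ 270.82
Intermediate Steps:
g(k, U) = U + k
y(m) = -6*m*(-45 + m) (y(m) = -3*(m - 45)*(m + m) = -3*(-45 + m)*2*m = -6*m*(-45 + m))
D(M, R) = -2161 + R*(-23 + M) (D(M, R) = (M - 23)*R - 2161 = (-23 + M)*R - 2161 = R*(-23 + M) - 2161 = -2161 + R*(-23 + M))
√(2216605 + D(11*(-70), y(30))) = √(2216605 + (-2161 + (6*30*(45 - 1*30))*(-23 + 11*(-70)))) = √(2216605 + (-2161 + (6*30*(45 - 30))*(-23 - 770))) = √(2216605 + (-2161 + (6*30*15)*(-793))) = √(2216605 + (-2161 + 2700*(-793))) = √(2216605 + (-2161 - 2141100)) = √(2216605 - 2143261) = √73344 = 8*√1146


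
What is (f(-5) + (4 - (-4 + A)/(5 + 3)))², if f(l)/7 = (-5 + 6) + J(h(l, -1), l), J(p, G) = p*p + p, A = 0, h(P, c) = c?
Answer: 529/4 ≈ 132.25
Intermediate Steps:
J(p, G) = p + p² (J(p, G) = p² + p = p + p²)
f(l) = 7 (f(l) = 7*((-5 + 6) - (1 - 1)) = 7*(1 - 1*0) = 7*(1 + 0) = 7*1 = 7)
(f(-5) + (4 - (-4 + A)/(5 + 3)))² = (7 + (4 - (-4 + 0)/(5 + 3)))² = (7 + (4 - (-4)/8))² = (7 + (4 - 1*(-½)))² = (7 + (4 + ½))² = (7 + 9/2)² = (23/2)² = 529/4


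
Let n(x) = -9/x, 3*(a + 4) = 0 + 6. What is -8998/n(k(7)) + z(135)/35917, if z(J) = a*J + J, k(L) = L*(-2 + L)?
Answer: 11311339595/323253 ≈ 34992.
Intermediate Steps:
a = -2 (a = -4 + (0 + 6)/3 = -4 + (⅓)*6 = -4 + 2 = -2)
z(J) = -J (z(J) = -2*J + J = -J)
-8998/n(k(7)) + z(135)/35917 = -8998/((-9*1/(7*(-2 + 7)))) - 1*135/35917 = -8998/((-9/(7*5))) - 135*1/35917 = -8998/((-9/35)) - 135/35917 = -8998/((-9*1/35)) - 135/35917 = -8998/(-9/35) - 135/35917 = -8998*(-35/9) - 135/35917 = 314930/9 - 135/35917 = 11311339595/323253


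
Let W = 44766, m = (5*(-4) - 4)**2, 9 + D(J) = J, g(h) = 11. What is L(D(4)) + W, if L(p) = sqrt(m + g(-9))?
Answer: 44766 + sqrt(587) ≈ 44790.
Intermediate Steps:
D(J) = -9 + J
m = 576 (m = (-20 - 4)**2 = (-24)**2 = 576)
L(p) = sqrt(587) (L(p) = sqrt(576 + 11) = sqrt(587))
L(D(4)) + W = sqrt(587) + 44766 = 44766 + sqrt(587)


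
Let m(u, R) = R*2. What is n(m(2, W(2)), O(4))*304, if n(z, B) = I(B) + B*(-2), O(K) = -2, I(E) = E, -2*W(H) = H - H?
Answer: 608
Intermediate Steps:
W(H) = 0 (W(H) = -(H - H)/2 = -½*0 = 0)
m(u, R) = 2*R
n(z, B) = -B (n(z, B) = B + B*(-2) = B - 2*B = -B)
n(m(2, W(2)), O(4))*304 = -1*(-2)*304 = 2*304 = 608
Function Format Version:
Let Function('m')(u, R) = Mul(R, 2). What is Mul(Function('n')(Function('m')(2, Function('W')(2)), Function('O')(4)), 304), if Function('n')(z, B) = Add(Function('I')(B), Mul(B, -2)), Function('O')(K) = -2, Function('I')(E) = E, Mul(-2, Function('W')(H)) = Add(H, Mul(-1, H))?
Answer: 608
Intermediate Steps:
Function('W')(H) = 0 (Function('W')(H) = Mul(Rational(-1, 2), Add(H, Mul(-1, H))) = Mul(Rational(-1, 2), 0) = 0)
Function('m')(u, R) = Mul(2, R)
Function('n')(z, B) = Mul(-1, B) (Function('n')(z, B) = Add(B, Mul(B, -2)) = Add(B, Mul(-2, B)) = Mul(-1, B))
Mul(Function('n')(Function('m')(2, Function('W')(2)), Function('O')(4)), 304) = Mul(Mul(-1, -2), 304) = Mul(2, 304) = 608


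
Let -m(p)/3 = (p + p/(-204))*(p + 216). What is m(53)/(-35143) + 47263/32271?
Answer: 206343317753/77118783204 ≈ 2.6757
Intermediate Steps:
m(p) = -203*p*(216 + p)/68 (m(p) = -3*(p + p/(-204))*(p + 216) = -3*(p + p*(-1/204))*(216 + p) = -3*(p - p/204)*(216 + p) = -3*203*p/204*(216 + p) = -203*p*(216 + p)/68)
m(53)/(-35143) + 47263/32271 = -203/68*53*(216 + 53)/(-35143) + 47263/32271 = -203/68*53*269*(-1/35143) + 47263*(1/32271) = -2894171/68*(-1/35143) + 47263/32271 = 2894171/2389724 + 47263/32271 = 206343317753/77118783204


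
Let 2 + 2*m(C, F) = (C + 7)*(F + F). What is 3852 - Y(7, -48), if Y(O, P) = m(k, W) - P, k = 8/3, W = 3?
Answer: 3776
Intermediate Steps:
k = 8/3 (k = 8*(1/3) = 8/3 ≈ 2.6667)
m(C, F) = -1 + F*(7 + C) (m(C, F) = -1 + ((C + 7)*(F + F))/2 = -1 + ((7 + C)*(2*F))/2 = -1 + (2*F*(7 + C))/2 = -1 + F*(7 + C))
Y(O, P) = 28 - P (Y(O, P) = (-1 + 7*3 + (8/3)*3) - P = (-1 + 21 + 8) - P = 28 - P)
3852 - Y(7, -48) = 3852 - (28 - 1*(-48)) = 3852 - (28 + 48) = 3852 - 1*76 = 3852 - 76 = 3776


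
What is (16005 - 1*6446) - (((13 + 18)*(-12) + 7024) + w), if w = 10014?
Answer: -7107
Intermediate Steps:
(16005 - 1*6446) - (((13 + 18)*(-12) + 7024) + w) = (16005 - 1*6446) - (((13 + 18)*(-12) + 7024) + 10014) = (16005 - 6446) - ((31*(-12) + 7024) + 10014) = 9559 - ((-372 + 7024) + 10014) = 9559 - (6652 + 10014) = 9559 - 1*16666 = 9559 - 16666 = -7107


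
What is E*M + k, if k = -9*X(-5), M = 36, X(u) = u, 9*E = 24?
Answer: 141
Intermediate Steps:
E = 8/3 (E = (⅑)*24 = 8/3 ≈ 2.6667)
k = 45 (k = -9*(-5) = 45)
E*M + k = (8/3)*36 + 45 = 96 + 45 = 141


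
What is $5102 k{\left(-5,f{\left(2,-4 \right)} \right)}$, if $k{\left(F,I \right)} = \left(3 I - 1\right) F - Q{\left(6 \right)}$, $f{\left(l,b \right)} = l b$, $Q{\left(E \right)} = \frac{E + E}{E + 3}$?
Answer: $\frac{1892842}{3} \approx 6.3095 \cdot 10^{5}$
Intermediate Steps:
$Q{\left(E \right)} = \frac{2 E}{3 + E}$
$f{\left(l,b \right)} = b l$
$k{\left(F,I \right)} = - \frac{4}{3} + F \left(-1 + 3 I\right)$ ($k{\left(F,I \right)} = \left(3 I - 1\right) F - 2 \cdot 6 \frac{1}{3 + 6} = \left(-1 + 3 I\right) F - 2 \cdot 6 \cdot \frac{1}{9} = F \left(-1 + 3 I\right) - 2 \cdot 6 \cdot \frac{1}{9} = F \left(-1 + 3 I\right) - \frac{4}{3} = - \frac{4}{3} + F \left(-1 + 3 I\right)$)
$5102 k{\left(-5,f{\left(2,-4 \right)} \right)} = 5102 \left(- \frac{4}{3} - -5 + 3 \left(-5\right) \left(\left(-4\right) 2\right)\right) = 5102 \left(- \frac{4}{3} + 5 + 3 \left(-5\right) \left(-8\right)\right) = 5102 \left(- \frac{4}{3} + 5 + 120\right) = 5102 \cdot \frac{371}{3} = \frac{1892842}{3}$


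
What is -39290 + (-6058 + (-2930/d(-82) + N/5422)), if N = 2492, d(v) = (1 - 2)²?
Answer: -130880412/2711 ≈ -48278.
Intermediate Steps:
d(v) = 1 (d(v) = (-1)² = 1)
-39290 + (-6058 + (-2930/d(-82) + N/5422)) = -39290 + (-6058 + (-2930/1 + 2492/5422)) = -39290 + (-6058 + (-2930*1 + 2492*(1/5422))) = -39290 + (-6058 + (-2930 + 1246/2711)) = -39290 + (-6058 - 7941984/2711) = -39290 - 24365222/2711 = -130880412/2711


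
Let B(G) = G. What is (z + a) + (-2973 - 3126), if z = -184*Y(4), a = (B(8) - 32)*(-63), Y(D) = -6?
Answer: -3483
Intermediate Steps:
a = 1512 (a = (8 - 32)*(-63) = -24*(-63) = 1512)
z = 1104 (z = -184*(-6) = 1104)
(z + a) + (-2973 - 3126) = (1104 + 1512) + (-2973 - 3126) = 2616 - 6099 = -3483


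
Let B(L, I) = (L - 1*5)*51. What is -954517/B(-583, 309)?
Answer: 954517/29988 ≈ 31.830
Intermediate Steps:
B(L, I) = -255 + 51*L (B(L, I) = (L - 5)*51 = (-5 + L)*51 = -255 + 51*L)
-954517/B(-583, 309) = -954517/(-255 + 51*(-583)) = -954517/(-255 - 29733) = -954517/(-29988) = -954517*(-1/29988) = 954517/29988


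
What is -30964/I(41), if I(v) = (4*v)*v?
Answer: -7741/1681 ≈ -4.6050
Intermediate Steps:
I(v) = 4*v**2
-30964/I(41) = -30964/(4*41**2) = -30964/(4*1681) = -30964/6724 = -30964*1/6724 = -7741/1681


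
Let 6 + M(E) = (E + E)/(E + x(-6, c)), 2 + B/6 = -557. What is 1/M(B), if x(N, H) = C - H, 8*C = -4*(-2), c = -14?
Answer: -1113/4442 ≈ -0.25056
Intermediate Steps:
C = 1 (C = (-4*(-2))/8 = (1/8)*8 = 1)
B = -3354 (B = -12 + 6*(-557) = -12 - 3342 = -3354)
x(N, H) = 1 - H
M(E) = -6 + 2*E/(15 + E) (M(E) = -6 + (E + E)/(E + (1 - 1*(-14))) = -6 + (2*E)/(E + (1 + 14)) = -6 + (2*E)/(E + 15) = -6 + (2*E)/(15 + E) = -6 + 2*E/(15 + E))
1/M(B) = 1/(2*(-45 - 2*(-3354))/(15 - 3354)) = 1/(2*(-45 + 6708)/(-3339)) = 1/(2*(-1/3339)*6663) = 1/(-4442/1113) = -1113/4442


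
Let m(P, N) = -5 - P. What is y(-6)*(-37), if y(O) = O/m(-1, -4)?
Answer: -111/2 ≈ -55.500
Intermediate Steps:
y(O) = -O/4 (y(O) = O/(-5 - 1*(-1)) = O/(-5 + 1) = O/(-4) = O*(-1/4) = -O/4)
y(-6)*(-37) = -1/4*(-6)*(-37) = (3/2)*(-37) = -111/2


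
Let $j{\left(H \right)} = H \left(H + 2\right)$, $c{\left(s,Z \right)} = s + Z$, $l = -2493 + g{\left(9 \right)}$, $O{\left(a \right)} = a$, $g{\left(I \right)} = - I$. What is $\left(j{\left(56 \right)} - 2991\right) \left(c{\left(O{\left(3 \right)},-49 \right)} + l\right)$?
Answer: $-654836$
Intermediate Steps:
$l = -2502$ ($l = -2493 - 9 = -2502$)
$c{\left(s,Z \right)} = Z + s$
$j{\left(H \right)} = H \left(2 + H\right)$
$\left(j{\left(56 \right)} - 2991\right) \left(c{\left(O{\left(3 \right)},-49 \right)} + l\right) = \left(56 \left(2 + 56\right) - 2991\right) \left(\left(-49 + 3\right) - 2502\right) = \left(56 \cdot 58 - 2991\right) \left(-46 - 2502\right) = \left(3248 - 2991\right) \left(-2548\right) = 257 \left(-2548\right) = -654836$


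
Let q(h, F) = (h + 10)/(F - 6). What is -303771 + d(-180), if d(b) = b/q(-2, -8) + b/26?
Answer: -3945018/13 ≈ -3.0346e+5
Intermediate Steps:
q(h, F) = (10 + h)/(-6 + F)
d(b) = -89*b/52 (d(b) = b/(((10 - 2)/(-6 - 8))) + b/26 = b/((8/(-14))) + b*(1/26) = b/((-1/14*8)) + b/26 = b/(-4/7) + b/26 = b*(-7/4) + b/26 = -7*b/4 + b/26 = -89*b/52)
-303771 + d(-180) = -303771 - 89/52*(-180) = -303771 + 4005/13 = -3945018/13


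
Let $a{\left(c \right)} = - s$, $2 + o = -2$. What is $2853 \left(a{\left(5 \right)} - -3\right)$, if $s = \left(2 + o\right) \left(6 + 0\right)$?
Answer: $42795$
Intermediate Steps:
$o = -4$ ($o = -2 - 2 = -4$)
$s = -12$ ($s = \left(2 - 4\right) \left(6 + 0\right) = \left(-2\right) 6 = -12$)
$a{\left(c \right)} = 12$ ($a{\left(c \right)} = \left(-1\right) \left(-12\right) = 12$)
$2853 \left(a{\left(5 \right)} - -3\right) = 2853 \left(12 - -3\right) = 2853 \left(12 + 3\right) = 2853 \cdot 15 = 42795$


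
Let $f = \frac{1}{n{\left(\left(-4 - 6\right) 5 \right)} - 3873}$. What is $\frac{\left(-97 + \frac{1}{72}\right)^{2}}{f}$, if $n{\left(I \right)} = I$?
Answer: $- \frac{191294459747}{5184} \approx -3.6901 \cdot 10^{7}$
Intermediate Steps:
$f = - \frac{1}{3923}$ ($f = \frac{1}{\left(-4 - 6\right) 5 - 3873} = \frac{1}{\left(-10\right) 5 - 3873} = \frac{1}{-50 - 3873} = \frac{1}{-3923} = - \frac{1}{3923} \approx -0.00025491$)
$\frac{\left(-97 + \frac{1}{72}\right)^{2}}{f} = \frac{\left(-97 + \frac{1}{72}\right)^{2}}{- \frac{1}{3923}} = \left(-97 + \frac{1}{72}\right)^{2} \left(-3923\right) = \left(- \frac{6983}{72}\right)^{2} \left(-3923\right) = \frac{48762289}{5184} \left(-3923\right) = - \frac{191294459747}{5184}$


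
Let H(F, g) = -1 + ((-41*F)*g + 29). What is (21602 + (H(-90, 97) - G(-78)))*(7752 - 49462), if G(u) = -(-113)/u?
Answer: -617428813015/39 ≈ -1.5832e+10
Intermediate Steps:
G(u) = 113/u
H(F, g) = 28 - 41*F*g (H(F, g) = -1 + (-41*F*g + 29) = -1 + (29 - 41*F*g) = 28 - 41*F*g)
(21602 + (H(-90, 97) - G(-78)))*(7752 - 49462) = (21602 + ((28 - 41*(-90)*97) - 113/(-78)))*(7752 - 49462) = (21602 + ((28 + 357930) - 113*(-1)/78))*(-41710) = (21602 + (357958 - 1*(-113/78)))*(-41710) = (21602 + (357958 + 113/78))*(-41710) = (21602 + 27920837/78)*(-41710) = (29605793/78)*(-41710) = -617428813015/39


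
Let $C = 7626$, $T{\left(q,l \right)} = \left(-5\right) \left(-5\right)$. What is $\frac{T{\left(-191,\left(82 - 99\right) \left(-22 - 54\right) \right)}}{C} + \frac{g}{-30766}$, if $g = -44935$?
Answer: $\frac{85860865}{58655379} \approx 1.4638$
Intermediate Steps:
$T{\left(q,l \right)} = 25$
$\frac{T{\left(-191,\left(82 - 99\right) \left(-22 - 54\right) \right)}}{C} + \frac{g}{-30766} = \frac{25}{7626} - \frac{44935}{-30766} = 25 \cdot \frac{1}{7626} - - \frac{44935}{30766} = \frac{25}{7626} + \frac{44935}{30766} = \frac{85860865}{58655379}$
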